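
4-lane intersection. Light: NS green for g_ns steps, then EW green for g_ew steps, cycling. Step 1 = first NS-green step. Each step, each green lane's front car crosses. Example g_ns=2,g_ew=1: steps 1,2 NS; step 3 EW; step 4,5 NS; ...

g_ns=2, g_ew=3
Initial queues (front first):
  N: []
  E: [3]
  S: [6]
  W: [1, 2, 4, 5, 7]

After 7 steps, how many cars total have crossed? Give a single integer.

Step 1 [NS]: N:empty,E:wait,S:car6-GO,W:wait | queues: N=0 E=1 S=0 W=5
Step 2 [NS]: N:empty,E:wait,S:empty,W:wait | queues: N=0 E=1 S=0 W=5
Step 3 [EW]: N:wait,E:car3-GO,S:wait,W:car1-GO | queues: N=0 E=0 S=0 W=4
Step 4 [EW]: N:wait,E:empty,S:wait,W:car2-GO | queues: N=0 E=0 S=0 W=3
Step 5 [EW]: N:wait,E:empty,S:wait,W:car4-GO | queues: N=0 E=0 S=0 W=2
Step 6 [NS]: N:empty,E:wait,S:empty,W:wait | queues: N=0 E=0 S=0 W=2
Step 7 [NS]: N:empty,E:wait,S:empty,W:wait | queues: N=0 E=0 S=0 W=2
Cars crossed by step 7: 5

Answer: 5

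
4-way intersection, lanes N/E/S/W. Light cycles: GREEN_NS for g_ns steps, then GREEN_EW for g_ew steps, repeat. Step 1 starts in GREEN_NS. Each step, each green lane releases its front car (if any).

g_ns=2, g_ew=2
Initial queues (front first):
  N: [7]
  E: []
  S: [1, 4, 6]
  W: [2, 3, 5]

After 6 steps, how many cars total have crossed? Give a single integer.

Answer: 6

Derivation:
Step 1 [NS]: N:car7-GO,E:wait,S:car1-GO,W:wait | queues: N=0 E=0 S=2 W=3
Step 2 [NS]: N:empty,E:wait,S:car4-GO,W:wait | queues: N=0 E=0 S=1 W=3
Step 3 [EW]: N:wait,E:empty,S:wait,W:car2-GO | queues: N=0 E=0 S=1 W=2
Step 4 [EW]: N:wait,E:empty,S:wait,W:car3-GO | queues: N=0 E=0 S=1 W=1
Step 5 [NS]: N:empty,E:wait,S:car6-GO,W:wait | queues: N=0 E=0 S=0 W=1
Step 6 [NS]: N:empty,E:wait,S:empty,W:wait | queues: N=0 E=0 S=0 W=1
Cars crossed by step 6: 6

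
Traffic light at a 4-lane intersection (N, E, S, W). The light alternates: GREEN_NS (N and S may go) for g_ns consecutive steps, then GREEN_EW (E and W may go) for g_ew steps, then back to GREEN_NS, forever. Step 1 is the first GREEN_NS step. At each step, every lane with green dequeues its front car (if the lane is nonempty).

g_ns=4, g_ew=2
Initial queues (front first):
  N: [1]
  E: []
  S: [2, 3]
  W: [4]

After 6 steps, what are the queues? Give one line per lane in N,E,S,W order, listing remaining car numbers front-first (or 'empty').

Step 1 [NS]: N:car1-GO,E:wait,S:car2-GO,W:wait | queues: N=0 E=0 S=1 W=1
Step 2 [NS]: N:empty,E:wait,S:car3-GO,W:wait | queues: N=0 E=0 S=0 W=1
Step 3 [NS]: N:empty,E:wait,S:empty,W:wait | queues: N=0 E=0 S=0 W=1
Step 4 [NS]: N:empty,E:wait,S:empty,W:wait | queues: N=0 E=0 S=0 W=1
Step 5 [EW]: N:wait,E:empty,S:wait,W:car4-GO | queues: N=0 E=0 S=0 W=0

N: empty
E: empty
S: empty
W: empty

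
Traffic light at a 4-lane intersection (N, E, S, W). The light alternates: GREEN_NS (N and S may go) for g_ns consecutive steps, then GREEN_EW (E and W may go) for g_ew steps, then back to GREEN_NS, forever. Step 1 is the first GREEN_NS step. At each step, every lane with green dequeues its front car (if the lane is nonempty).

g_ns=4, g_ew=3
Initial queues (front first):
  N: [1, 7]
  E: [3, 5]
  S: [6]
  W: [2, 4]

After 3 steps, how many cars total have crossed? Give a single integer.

Answer: 3

Derivation:
Step 1 [NS]: N:car1-GO,E:wait,S:car6-GO,W:wait | queues: N=1 E=2 S=0 W=2
Step 2 [NS]: N:car7-GO,E:wait,S:empty,W:wait | queues: N=0 E=2 S=0 W=2
Step 3 [NS]: N:empty,E:wait,S:empty,W:wait | queues: N=0 E=2 S=0 W=2
Cars crossed by step 3: 3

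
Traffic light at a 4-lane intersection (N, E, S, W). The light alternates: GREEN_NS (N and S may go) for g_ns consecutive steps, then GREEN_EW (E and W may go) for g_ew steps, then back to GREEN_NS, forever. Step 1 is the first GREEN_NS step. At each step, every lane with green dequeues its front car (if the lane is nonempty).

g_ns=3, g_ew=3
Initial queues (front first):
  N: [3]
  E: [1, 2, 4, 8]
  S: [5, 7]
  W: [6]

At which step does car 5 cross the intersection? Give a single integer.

Step 1 [NS]: N:car3-GO,E:wait,S:car5-GO,W:wait | queues: N=0 E=4 S=1 W=1
Step 2 [NS]: N:empty,E:wait,S:car7-GO,W:wait | queues: N=0 E=4 S=0 W=1
Step 3 [NS]: N:empty,E:wait,S:empty,W:wait | queues: N=0 E=4 S=0 W=1
Step 4 [EW]: N:wait,E:car1-GO,S:wait,W:car6-GO | queues: N=0 E=3 S=0 W=0
Step 5 [EW]: N:wait,E:car2-GO,S:wait,W:empty | queues: N=0 E=2 S=0 W=0
Step 6 [EW]: N:wait,E:car4-GO,S:wait,W:empty | queues: N=0 E=1 S=0 W=0
Step 7 [NS]: N:empty,E:wait,S:empty,W:wait | queues: N=0 E=1 S=0 W=0
Step 8 [NS]: N:empty,E:wait,S:empty,W:wait | queues: N=0 E=1 S=0 W=0
Step 9 [NS]: N:empty,E:wait,S:empty,W:wait | queues: N=0 E=1 S=0 W=0
Step 10 [EW]: N:wait,E:car8-GO,S:wait,W:empty | queues: N=0 E=0 S=0 W=0
Car 5 crosses at step 1

1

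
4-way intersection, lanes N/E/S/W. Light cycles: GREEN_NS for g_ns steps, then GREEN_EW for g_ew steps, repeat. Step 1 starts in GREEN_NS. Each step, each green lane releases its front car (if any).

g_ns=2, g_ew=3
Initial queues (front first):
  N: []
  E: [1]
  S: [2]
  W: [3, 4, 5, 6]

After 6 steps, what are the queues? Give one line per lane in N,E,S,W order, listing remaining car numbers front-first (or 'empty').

Step 1 [NS]: N:empty,E:wait,S:car2-GO,W:wait | queues: N=0 E=1 S=0 W=4
Step 2 [NS]: N:empty,E:wait,S:empty,W:wait | queues: N=0 E=1 S=0 W=4
Step 3 [EW]: N:wait,E:car1-GO,S:wait,W:car3-GO | queues: N=0 E=0 S=0 W=3
Step 4 [EW]: N:wait,E:empty,S:wait,W:car4-GO | queues: N=0 E=0 S=0 W=2
Step 5 [EW]: N:wait,E:empty,S:wait,W:car5-GO | queues: N=0 E=0 S=0 W=1
Step 6 [NS]: N:empty,E:wait,S:empty,W:wait | queues: N=0 E=0 S=0 W=1

N: empty
E: empty
S: empty
W: 6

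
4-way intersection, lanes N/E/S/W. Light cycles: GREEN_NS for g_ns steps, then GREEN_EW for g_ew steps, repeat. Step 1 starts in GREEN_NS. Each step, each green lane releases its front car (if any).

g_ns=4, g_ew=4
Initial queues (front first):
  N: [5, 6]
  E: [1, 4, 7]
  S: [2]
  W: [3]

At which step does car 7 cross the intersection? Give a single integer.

Step 1 [NS]: N:car5-GO,E:wait,S:car2-GO,W:wait | queues: N=1 E=3 S=0 W=1
Step 2 [NS]: N:car6-GO,E:wait,S:empty,W:wait | queues: N=0 E=3 S=0 W=1
Step 3 [NS]: N:empty,E:wait,S:empty,W:wait | queues: N=0 E=3 S=0 W=1
Step 4 [NS]: N:empty,E:wait,S:empty,W:wait | queues: N=0 E=3 S=0 W=1
Step 5 [EW]: N:wait,E:car1-GO,S:wait,W:car3-GO | queues: N=0 E=2 S=0 W=0
Step 6 [EW]: N:wait,E:car4-GO,S:wait,W:empty | queues: N=0 E=1 S=0 W=0
Step 7 [EW]: N:wait,E:car7-GO,S:wait,W:empty | queues: N=0 E=0 S=0 W=0
Car 7 crosses at step 7

7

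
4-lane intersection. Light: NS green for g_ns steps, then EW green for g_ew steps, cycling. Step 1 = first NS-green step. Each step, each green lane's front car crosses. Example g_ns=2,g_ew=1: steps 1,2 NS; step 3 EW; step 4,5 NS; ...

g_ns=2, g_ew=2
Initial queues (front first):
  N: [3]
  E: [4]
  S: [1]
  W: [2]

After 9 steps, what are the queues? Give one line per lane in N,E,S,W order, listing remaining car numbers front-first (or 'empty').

Step 1 [NS]: N:car3-GO,E:wait,S:car1-GO,W:wait | queues: N=0 E=1 S=0 W=1
Step 2 [NS]: N:empty,E:wait,S:empty,W:wait | queues: N=0 E=1 S=0 W=1
Step 3 [EW]: N:wait,E:car4-GO,S:wait,W:car2-GO | queues: N=0 E=0 S=0 W=0

N: empty
E: empty
S: empty
W: empty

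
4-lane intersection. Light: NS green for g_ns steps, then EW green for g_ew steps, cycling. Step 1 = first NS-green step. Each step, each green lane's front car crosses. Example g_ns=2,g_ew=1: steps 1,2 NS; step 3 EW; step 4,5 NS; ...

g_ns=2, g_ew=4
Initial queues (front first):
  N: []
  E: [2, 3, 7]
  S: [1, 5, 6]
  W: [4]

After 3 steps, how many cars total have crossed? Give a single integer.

Answer: 4

Derivation:
Step 1 [NS]: N:empty,E:wait,S:car1-GO,W:wait | queues: N=0 E=3 S=2 W=1
Step 2 [NS]: N:empty,E:wait,S:car5-GO,W:wait | queues: N=0 E=3 S=1 W=1
Step 3 [EW]: N:wait,E:car2-GO,S:wait,W:car4-GO | queues: N=0 E=2 S=1 W=0
Cars crossed by step 3: 4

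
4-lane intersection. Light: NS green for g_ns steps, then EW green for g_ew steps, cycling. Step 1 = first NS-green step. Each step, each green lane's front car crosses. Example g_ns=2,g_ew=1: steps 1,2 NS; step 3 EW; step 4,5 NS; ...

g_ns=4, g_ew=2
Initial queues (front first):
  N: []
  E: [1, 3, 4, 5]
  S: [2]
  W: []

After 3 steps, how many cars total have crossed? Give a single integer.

Step 1 [NS]: N:empty,E:wait,S:car2-GO,W:wait | queues: N=0 E=4 S=0 W=0
Step 2 [NS]: N:empty,E:wait,S:empty,W:wait | queues: N=0 E=4 S=0 W=0
Step 3 [NS]: N:empty,E:wait,S:empty,W:wait | queues: N=0 E=4 S=0 W=0
Cars crossed by step 3: 1

Answer: 1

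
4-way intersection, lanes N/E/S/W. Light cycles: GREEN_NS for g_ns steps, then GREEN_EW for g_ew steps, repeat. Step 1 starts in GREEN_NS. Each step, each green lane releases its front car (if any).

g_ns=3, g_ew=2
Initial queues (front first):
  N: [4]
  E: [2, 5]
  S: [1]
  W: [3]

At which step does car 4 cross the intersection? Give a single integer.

Step 1 [NS]: N:car4-GO,E:wait,S:car1-GO,W:wait | queues: N=0 E=2 S=0 W=1
Step 2 [NS]: N:empty,E:wait,S:empty,W:wait | queues: N=0 E=2 S=0 W=1
Step 3 [NS]: N:empty,E:wait,S:empty,W:wait | queues: N=0 E=2 S=0 W=1
Step 4 [EW]: N:wait,E:car2-GO,S:wait,W:car3-GO | queues: N=0 E=1 S=0 W=0
Step 5 [EW]: N:wait,E:car5-GO,S:wait,W:empty | queues: N=0 E=0 S=0 W=0
Car 4 crosses at step 1

1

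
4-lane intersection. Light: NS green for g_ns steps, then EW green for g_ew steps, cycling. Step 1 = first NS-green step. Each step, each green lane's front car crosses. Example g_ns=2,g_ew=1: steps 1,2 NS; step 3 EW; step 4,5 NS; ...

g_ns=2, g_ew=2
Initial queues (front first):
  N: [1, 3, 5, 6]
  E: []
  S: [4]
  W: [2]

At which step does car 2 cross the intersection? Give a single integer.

Step 1 [NS]: N:car1-GO,E:wait,S:car4-GO,W:wait | queues: N=3 E=0 S=0 W=1
Step 2 [NS]: N:car3-GO,E:wait,S:empty,W:wait | queues: N=2 E=0 S=0 W=1
Step 3 [EW]: N:wait,E:empty,S:wait,W:car2-GO | queues: N=2 E=0 S=0 W=0
Step 4 [EW]: N:wait,E:empty,S:wait,W:empty | queues: N=2 E=0 S=0 W=0
Step 5 [NS]: N:car5-GO,E:wait,S:empty,W:wait | queues: N=1 E=0 S=0 W=0
Step 6 [NS]: N:car6-GO,E:wait,S:empty,W:wait | queues: N=0 E=0 S=0 W=0
Car 2 crosses at step 3

3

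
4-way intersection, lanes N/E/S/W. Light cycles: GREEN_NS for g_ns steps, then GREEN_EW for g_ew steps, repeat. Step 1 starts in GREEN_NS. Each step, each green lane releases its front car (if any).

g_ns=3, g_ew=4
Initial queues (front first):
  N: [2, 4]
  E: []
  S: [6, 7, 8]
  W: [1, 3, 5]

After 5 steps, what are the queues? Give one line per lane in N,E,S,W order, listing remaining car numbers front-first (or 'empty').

Step 1 [NS]: N:car2-GO,E:wait,S:car6-GO,W:wait | queues: N=1 E=0 S=2 W=3
Step 2 [NS]: N:car4-GO,E:wait,S:car7-GO,W:wait | queues: N=0 E=0 S=1 W=3
Step 3 [NS]: N:empty,E:wait,S:car8-GO,W:wait | queues: N=0 E=0 S=0 W=3
Step 4 [EW]: N:wait,E:empty,S:wait,W:car1-GO | queues: N=0 E=0 S=0 W=2
Step 5 [EW]: N:wait,E:empty,S:wait,W:car3-GO | queues: N=0 E=0 S=0 W=1

N: empty
E: empty
S: empty
W: 5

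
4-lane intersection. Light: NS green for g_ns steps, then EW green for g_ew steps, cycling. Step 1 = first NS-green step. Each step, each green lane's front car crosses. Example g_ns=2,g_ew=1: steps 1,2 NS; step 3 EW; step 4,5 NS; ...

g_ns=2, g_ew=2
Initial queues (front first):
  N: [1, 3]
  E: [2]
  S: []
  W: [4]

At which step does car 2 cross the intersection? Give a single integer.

Step 1 [NS]: N:car1-GO,E:wait,S:empty,W:wait | queues: N=1 E=1 S=0 W=1
Step 2 [NS]: N:car3-GO,E:wait,S:empty,W:wait | queues: N=0 E=1 S=0 W=1
Step 3 [EW]: N:wait,E:car2-GO,S:wait,W:car4-GO | queues: N=0 E=0 S=0 W=0
Car 2 crosses at step 3

3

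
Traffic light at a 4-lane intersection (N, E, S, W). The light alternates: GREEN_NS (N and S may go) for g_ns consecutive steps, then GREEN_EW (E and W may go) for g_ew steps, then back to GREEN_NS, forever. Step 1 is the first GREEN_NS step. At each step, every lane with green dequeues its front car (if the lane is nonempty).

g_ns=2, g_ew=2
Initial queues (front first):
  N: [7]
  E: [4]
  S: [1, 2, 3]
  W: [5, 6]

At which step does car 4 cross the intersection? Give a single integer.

Step 1 [NS]: N:car7-GO,E:wait,S:car1-GO,W:wait | queues: N=0 E=1 S=2 W=2
Step 2 [NS]: N:empty,E:wait,S:car2-GO,W:wait | queues: N=0 E=1 S=1 W=2
Step 3 [EW]: N:wait,E:car4-GO,S:wait,W:car5-GO | queues: N=0 E=0 S=1 W=1
Step 4 [EW]: N:wait,E:empty,S:wait,W:car6-GO | queues: N=0 E=0 S=1 W=0
Step 5 [NS]: N:empty,E:wait,S:car3-GO,W:wait | queues: N=0 E=0 S=0 W=0
Car 4 crosses at step 3

3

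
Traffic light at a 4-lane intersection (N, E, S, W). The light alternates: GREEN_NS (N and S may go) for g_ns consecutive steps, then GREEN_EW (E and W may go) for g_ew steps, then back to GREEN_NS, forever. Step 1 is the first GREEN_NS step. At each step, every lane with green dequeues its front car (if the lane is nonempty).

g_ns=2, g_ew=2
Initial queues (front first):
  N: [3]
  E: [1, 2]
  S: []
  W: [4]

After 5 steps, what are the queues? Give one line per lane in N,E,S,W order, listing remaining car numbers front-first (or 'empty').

Step 1 [NS]: N:car3-GO,E:wait,S:empty,W:wait | queues: N=0 E=2 S=0 W=1
Step 2 [NS]: N:empty,E:wait,S:empty,W:wait | queues: N=0 E=2 S=0 W=1
Step 3 [EW]: N:wait,E:car1-GO,S:wait,W:car4-GO | queues: N=0 E=1 S=0 W=0
Step 4 [EW]: N:wait,E:car2-GO,S:wait,W:empty | queues: N=0 E=0 S=0 W=0

N: empty
E: empty
S: empty
W: empty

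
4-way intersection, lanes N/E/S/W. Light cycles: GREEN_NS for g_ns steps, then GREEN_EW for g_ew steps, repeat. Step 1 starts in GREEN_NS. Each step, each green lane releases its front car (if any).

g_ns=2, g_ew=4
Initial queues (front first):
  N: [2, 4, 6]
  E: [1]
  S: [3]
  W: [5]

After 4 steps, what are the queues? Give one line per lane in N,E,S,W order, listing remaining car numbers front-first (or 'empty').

Step 1 [NS]: N:car2-GO,E:wait,S:car3-GO,W:wait | queues: N=2 E=1 S=0 W=1
Step 2 [NS]: N:car4-GO,E:wait,S:empty,W:wait | queues: N=1 E=1 S=0 W=1
Step 3 [EW]: N:wait,E:car1-GO,S:wait,W:car5-GO | queues: N=1 E=0 S=0 W=0
Step 4 [EW]: N:wait,E:empty,S:wait,W:empty | queues: N=1 E=0 S=0 W=0

N: 6
E: empty
S: empty
W: empty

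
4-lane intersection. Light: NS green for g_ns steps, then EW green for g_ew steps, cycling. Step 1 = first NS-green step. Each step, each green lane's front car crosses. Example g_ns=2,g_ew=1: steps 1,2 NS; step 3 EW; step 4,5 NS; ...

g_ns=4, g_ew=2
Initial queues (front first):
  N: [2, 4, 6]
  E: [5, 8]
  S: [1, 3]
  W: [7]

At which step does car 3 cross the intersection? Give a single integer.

Step 1 [NS]: N:car2-GO,E:wait,S:car1-GO,W:wait | queues: N=2 E=2 S=1 W=1
Step 2 [NS]: N:car4-GO,E:wait,S:car3-GO,W:wait | queues: N=1 E=2 S=0 W=1
Step 3 [NS]: N:car6-GO,E:wait,S:empty,W:wait | queues: N=0 E=2 S=0 W=1
Step 4 [NS]: N:empty,E:wait,S:empty,W:wait | queues: N=0 E=2 S=0 W=1
Step 5 [EW]: N:wait,E:car5-GO,S:wait,W:car7-GO | queues: N=0 E=1 S=0 W=0
Step 6 [EW]: N:wait,E:car8-GO,S:wait,W:empty | queues: N=0 E=0 S=0 W=0
Car 3 crosses at step 2

2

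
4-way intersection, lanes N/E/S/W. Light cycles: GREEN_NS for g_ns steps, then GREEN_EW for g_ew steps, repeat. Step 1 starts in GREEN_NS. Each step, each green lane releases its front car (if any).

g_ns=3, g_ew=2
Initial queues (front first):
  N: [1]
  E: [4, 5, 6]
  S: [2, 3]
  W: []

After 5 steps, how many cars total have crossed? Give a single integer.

Answer: 5

Derivation:
Step 1 [NS]: N:car1-GO,E:wait,S:car2-GO,W:wait | queues: N=0 E=3 S=1 W=0
Step 2 [NS]: N:empty,E:wait,S:car3-GO,W:wait | queues: N=0 E=3 S=0 W=0
Step 3 [NS]: N:empty,E:wait,S:empty,W:wait | queues: N=0 E=3 S=0 W=0
Step 4 [EW]: N:wait,E:car4-GO,S:wait,W:empty | queues: N=0 E=2 S=0 W=0
Step 5 [EW]: N:wait,E:car5-GO,S:wait,W:empty | queues: N=0 E=1 S=0 W=0
Cars crossed by step 5: 5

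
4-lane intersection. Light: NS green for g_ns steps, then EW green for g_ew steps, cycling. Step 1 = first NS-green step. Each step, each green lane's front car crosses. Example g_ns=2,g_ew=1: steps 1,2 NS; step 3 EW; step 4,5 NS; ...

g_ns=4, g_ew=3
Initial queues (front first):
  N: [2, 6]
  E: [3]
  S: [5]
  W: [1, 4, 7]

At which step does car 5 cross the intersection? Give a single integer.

Step 1 [NS]: N:car2-GO,E:wait,S:car5-GO,W:wait | queues: N=1 E=1 S=0 W=3
Step 2 [NS]: N:car6-GO,E:wait,S:empty,W:wait | queues: N=0 E=1 S=0 W=3
Step 3 [NS]: N:empty,E:wait,S:empty,W:wait | queues: N=0 E=1 S=0 W=3
Step 4 [NS]: N:empty,E:wait,S:empty,W:wait | queues: N=0 E=1 S=0 W=3
Step 5 [EW]: N:wait,E:car3-GO,S:wait,W:car1-GO | queues: N=0 E=0 S=0 W=2
Step 6 [EW]: N:wait,E:empty,S:wait,W:car4-GO | queues: N=0 E=0 S=0 W=1
Step 7 [EW]: N:wait,E:empty,S:wait,W:car7-GO | queues: N=0 E=0 S=0 W=0
Car 5 crosses at step 1

1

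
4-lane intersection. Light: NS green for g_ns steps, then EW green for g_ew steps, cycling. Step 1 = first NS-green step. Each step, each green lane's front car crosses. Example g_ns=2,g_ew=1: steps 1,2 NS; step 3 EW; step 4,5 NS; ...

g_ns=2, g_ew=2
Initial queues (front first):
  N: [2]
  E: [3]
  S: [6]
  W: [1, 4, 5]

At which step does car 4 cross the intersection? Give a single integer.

Step 1 [NS]: N:car2-GO,E:wait,S:car6-GO,W:wait | queues: N=0 E=1 S=0 W=3
Step 2 [NS]: N:empty,E:wait,S:empty,W:wait | queues: N=0 E=1 S=0 W=3
Step 3 [EW]: N:wait,E:car3-GO,S:wait,W:car1-GO | queues: N=0 E=0 S=0 W=2
Step 4 [EW]: N:wait,E:empty,S:wait,W:car4-GO | queues: N=0 E=0 S=0 W=1
Step 5 [NS]: N:empty,E:wait,S:empty,W:wait | queues: N=0 E=0 S=0 W=1
Step 6 [NS]: N:empty,E:wait,S:empty,W:wait | queues: N=0 E=0 S=0 W=1
Step 7 [EW]: N:wait,E:empty,S:wait,W:car5-GO | queues: N=0 E=0 S=0 W=0
Car 4 crosses at step 4

4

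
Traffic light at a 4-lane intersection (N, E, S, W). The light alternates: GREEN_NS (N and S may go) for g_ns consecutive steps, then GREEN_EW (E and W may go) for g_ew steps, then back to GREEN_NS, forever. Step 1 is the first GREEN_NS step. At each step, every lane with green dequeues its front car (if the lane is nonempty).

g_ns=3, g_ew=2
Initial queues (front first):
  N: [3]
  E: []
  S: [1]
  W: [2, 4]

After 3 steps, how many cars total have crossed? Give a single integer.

Step 1 [NS]: N:car3-GO,E:wait,S:car1-GO,W:wait | queues: N=0 E=0 S=0 W=2
Step 2 [NS]: N:empty,E:wait,S:empty,W:wait | queues: N=0 E=0 S=0 W=2
Step 3 [NS]: N:empty,E:wait,S:empty,W:wait | queues: N=0 E=0 S=0 W=2
Cars crossed by step 3: 2

Answer: 2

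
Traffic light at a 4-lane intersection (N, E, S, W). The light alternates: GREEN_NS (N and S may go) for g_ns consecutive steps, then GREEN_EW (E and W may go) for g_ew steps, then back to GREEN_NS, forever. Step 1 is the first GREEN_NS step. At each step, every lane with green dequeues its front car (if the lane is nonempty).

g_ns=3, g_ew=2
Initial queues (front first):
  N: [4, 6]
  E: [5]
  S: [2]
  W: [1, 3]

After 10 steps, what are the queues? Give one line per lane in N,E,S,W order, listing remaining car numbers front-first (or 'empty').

Step 1 [NS]: N:car4-GO,E:wait,S:car2-GO,W:wait | queues: N=1 E=1 S=0 W=2
Step 2 [NS]: N:car6-GO,E:wait,S:empty,W:wait | queues: N=0 E=1 S=0 W=2
Step 3 [NS]: N:empty,E:wait,S:empty,W:wait | queues: N=0 E=1 S=0 W=2
Step 4 [EW]: N:wait,E:car5-GO,S:wait,W:car1-GO | queues: N=0 E=0 S=0 W=1
Step 5 [EW]: N:wait,E:empty,S:wait,W:car3-GO | queues: N=0 E=0 S=0 W=0

N: empty
E: empty
S: empty
W: empty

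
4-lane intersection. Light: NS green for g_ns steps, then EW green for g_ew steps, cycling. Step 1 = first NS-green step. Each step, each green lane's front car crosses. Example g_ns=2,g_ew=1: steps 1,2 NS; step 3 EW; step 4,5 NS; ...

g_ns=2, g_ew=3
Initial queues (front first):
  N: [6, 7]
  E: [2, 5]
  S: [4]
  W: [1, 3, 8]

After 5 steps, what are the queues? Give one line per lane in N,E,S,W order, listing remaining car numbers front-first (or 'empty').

Step 1 [NS]: N:car6-GO,E:wait,S:car4-GO,W:wait | queues: N=1 E=2 S=0 W=3
Step 2 [NS]: N:car7-GO,E:wait,S:empty,W:wait | queues: N=0 E=2 S=0 W=3
Step 3 [EW]: N:wait,E:car2-GO,S:wait,W:car1-GO | queues: N=0 E=1 S=0 W=2
Step 4 [EW]: N:wait,E:car5-GO,S:wait,W:car3-GO | queues: N=0 E=0 S=0 W=1
Step 5 [EW]: N:wait,E:empty,S:wait,W:car8-GO | queues: N=0 E=0 S=0 W=0

N: empty
E: empty
S: empty
W: empty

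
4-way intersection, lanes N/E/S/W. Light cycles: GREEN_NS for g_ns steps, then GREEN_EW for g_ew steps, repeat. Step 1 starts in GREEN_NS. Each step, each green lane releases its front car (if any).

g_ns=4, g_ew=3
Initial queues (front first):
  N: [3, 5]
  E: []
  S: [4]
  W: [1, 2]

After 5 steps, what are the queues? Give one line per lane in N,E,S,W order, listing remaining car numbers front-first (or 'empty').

Step 1 [NS]: N:car3-GO,E:wait,S:car4-GO,W:wait | queues: N=1 E=0 S=0 W=2
Step 2 [NS]: N:car5-GO,E:wait,S:empty,W:wait | queues: N=0 E=0 S=0 W=2
Step 3 [NS]: N:empty,E:wait,S:empty,W:wait | queues: N=0 E=0 S=0 W=2
Step 4 [NS]: N:empty,E:wait,S:empty,W:wait | queues: N=0 E=0 S=0 W=2
Step 5 [EW]: N:wait,E:empty,S:wait,W:car1-GO | queues: N=0 E=0 S=0 W=1

N: empty
E: empty
S: empty
W: 2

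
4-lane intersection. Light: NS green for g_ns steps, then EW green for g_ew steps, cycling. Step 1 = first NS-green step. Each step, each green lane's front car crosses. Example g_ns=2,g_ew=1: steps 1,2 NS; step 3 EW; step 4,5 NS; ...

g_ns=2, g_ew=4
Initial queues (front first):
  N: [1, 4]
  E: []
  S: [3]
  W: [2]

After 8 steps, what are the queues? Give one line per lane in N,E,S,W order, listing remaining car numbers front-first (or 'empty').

Step 1 [NS]: N:car1-GO,E:wait,S:car3-GO,W:wait | queues: N=1 E=0 S=0 W=1
Step 2 [NS]: N:car4-GO,E:wait,S:empty,W:wait | queues: N=0 E=0 S=0 W=1
Step 3 [EW]: N:wait,E:empty,S:wait,W:car2-GO | queues: N=0 E=0 S=0 W=0

N: empty
E: empty
S: empty
W: empty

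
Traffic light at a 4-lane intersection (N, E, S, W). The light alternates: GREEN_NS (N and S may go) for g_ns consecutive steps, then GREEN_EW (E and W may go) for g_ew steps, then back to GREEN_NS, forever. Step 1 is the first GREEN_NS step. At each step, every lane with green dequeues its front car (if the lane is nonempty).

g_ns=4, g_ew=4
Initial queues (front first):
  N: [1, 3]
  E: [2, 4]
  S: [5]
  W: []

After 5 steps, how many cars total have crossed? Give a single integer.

Step 1 [NS]: N:car1-GO,E:wait,S:car5-GO,W:wait | queues: N=1 E=2 S=0 W=0
Step 2 [NS]: N:car3-GO,E:wait,S:empty,W:wait | queues: N=0 E=2 S=0 W=0
Step 3 [NS]: N:empty,E:wait,S:empty,W:wait | queues: N=0 E=2 S=0 W=0
Step 4 [NS]: N:empty,E:wait,S:empty,W:wait | queues: N=0 E=2 S=0 W=0
Step 5 [EW]: N:wait,E:car2-GO,S:wait,W:empty | queues: N=0 E=1 S=0 W=0
Cars crossed by step 5: 4

Answer: 4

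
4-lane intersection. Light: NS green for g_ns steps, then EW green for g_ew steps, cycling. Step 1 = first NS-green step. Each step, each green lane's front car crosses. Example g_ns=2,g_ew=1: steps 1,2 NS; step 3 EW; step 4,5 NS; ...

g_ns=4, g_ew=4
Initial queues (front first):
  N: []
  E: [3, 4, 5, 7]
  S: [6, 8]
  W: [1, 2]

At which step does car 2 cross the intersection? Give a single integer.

Step 1 [NS]: N:empty,E:wait,S:car6-GO,W:wait | queues: N=0 E=4 S=1 W=2
Step 2 [NS]: N:empty,E:wait,S:car8-GO,W:wait | queues: N=0 E=4 S=0 W=2
Step 3 [NS]: N:empty,E:wait,S:empty,W:wait | queues: N=0 E=4 S=0 W=2
Step 4 [NS]: N:empty,E:wait,S:empty,W:wait | queues: N=0 E=4 S=0 W=2
Step 5 [EW]: N:wait,E:car3-GO,S:wait,W:car1-GO | queues: N=0 E=3 S=0 W=1
Step 6 [EW]: N:wait,E:car4-GO,S:wait,W:car2-GO | queues: N=0 E=2 S=0 W=0
Step 7 [EW]: N:wait,E:car5-GO,S:wait,W:empty | queues: N=0 E=1 S=0 W=0
Step 8 [EW]: N:wait,E:car7-GO,S:wait,W:empty | queues: N=0 E=0 S=0 W=0
Car 2 crosses at step 6

6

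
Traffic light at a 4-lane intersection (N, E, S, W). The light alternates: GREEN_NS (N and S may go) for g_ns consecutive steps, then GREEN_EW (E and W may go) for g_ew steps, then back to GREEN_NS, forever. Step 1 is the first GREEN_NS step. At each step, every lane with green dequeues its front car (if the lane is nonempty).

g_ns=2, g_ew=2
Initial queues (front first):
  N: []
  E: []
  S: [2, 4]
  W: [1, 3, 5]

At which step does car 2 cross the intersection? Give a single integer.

Step 1 [NS]: N:empty,E:wait,S:car2-GO,W:wait | queues: N=0 E=0 S=1 W=3
Step 2 [NS]: N:empty,E:wait,S:car4-GO,W:wait | queues: N=0 E=0 S=0 W=3
Step 3 [EW]: N:wait,E:empty,S:wait,W:car1-GO | queues: N=0 E=0 S=0 W=2
Step 4 [EW]: N:wait,E:empty,S:wait,W:car3-GO | queues: N=0 E=0 S=0 W=1
Step 5 [NS]: N:empty,E:wait,S:empty,W:wait | queues: N=0 E=0 S=0 W=1
Step 6 [NS]: N:empty,E:wait,S:empty,W:wait | queues: N=0 E=0 S=0 W=1
Step 7 [EW]: N:wait,E:empty,S:wait,W:car5-GO | queues: N=0 E=0 S=0 W=0
Car 2 crosses at step 1

1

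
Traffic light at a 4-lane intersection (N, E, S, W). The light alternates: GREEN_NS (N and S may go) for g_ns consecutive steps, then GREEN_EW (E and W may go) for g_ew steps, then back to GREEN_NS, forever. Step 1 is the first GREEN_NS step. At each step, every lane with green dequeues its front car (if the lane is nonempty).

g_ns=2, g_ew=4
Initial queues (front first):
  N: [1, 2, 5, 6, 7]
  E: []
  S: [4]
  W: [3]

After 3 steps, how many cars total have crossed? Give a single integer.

Answer: 4

Derivation:
Step 1 [NS]: N:car1-GO,E:wait,S:car4-GO,W:wait | queues: N=4 E=0 S=0 W=1
Step 2 [NS]: N:car2-GO,E:wait,S:empty,W:wait | queues: N=3 E=0 S=0 W=1
Step 3 [EW]: N:wait,E:empty,S:wait,W:car3-GO | queues: N=3 E=0 S=0 W=0
Cars crossed by step 3: 4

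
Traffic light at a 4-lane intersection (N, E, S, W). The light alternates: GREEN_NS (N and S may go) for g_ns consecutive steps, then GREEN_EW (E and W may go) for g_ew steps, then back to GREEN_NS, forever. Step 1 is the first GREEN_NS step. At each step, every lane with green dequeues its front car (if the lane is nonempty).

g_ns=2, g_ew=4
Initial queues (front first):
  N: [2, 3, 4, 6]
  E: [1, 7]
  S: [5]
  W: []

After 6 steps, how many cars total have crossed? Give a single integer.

Step 1 [NS]: N:car2-GO,E:wait,S:car5-GO,W:wait | queues: N=3 E=2 S=0 W=0
Step 2 [NS]: N:car3-GO,E:wait,S:empty,W:wait | queues: N=2 E=2 S=0 W=0
Step 3 [EW]: N:wait,E:car1-GO,S:wait,W:empty | queues: N=2 E=1 S=0 W=0
Step 4 [EW]: N:wait,E:car7-GO,S:wait,W:empty | queues: N=2 E=0 S=0 W=0
Step 5 [EW]: N:wait,E:empty,S:wait,W:empty | queues: N=2 E=0 S=0 W=0
Step 6 [EW]: N:wait,E:empty,S:wait,W:empty | queues: N=2 E=0 S=0 W=0
Cars crossed by step 6: 5

Answer: 5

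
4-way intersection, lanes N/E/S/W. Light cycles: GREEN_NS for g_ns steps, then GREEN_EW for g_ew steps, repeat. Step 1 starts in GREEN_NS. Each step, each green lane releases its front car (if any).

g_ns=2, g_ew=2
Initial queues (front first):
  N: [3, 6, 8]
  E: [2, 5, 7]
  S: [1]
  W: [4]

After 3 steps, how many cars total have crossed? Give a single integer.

Answer: 5

Derivation:
Step 1 [NS]: N:car3-GO,E:wait,S:car1-GO,W:wait | queues: N=2 E=3 S=0 W=1
Step 2 [NS]: N:car6-GO,E:wait,S:empty,W:wait | queues: N=1 E=3 S=0 W=1
Step 3 [EW]: N:wait,E:car2-GO,S:wait,W:car4-GO | queues: N=1 E=2 S=0 W=0
Cars crossed by step 3: 5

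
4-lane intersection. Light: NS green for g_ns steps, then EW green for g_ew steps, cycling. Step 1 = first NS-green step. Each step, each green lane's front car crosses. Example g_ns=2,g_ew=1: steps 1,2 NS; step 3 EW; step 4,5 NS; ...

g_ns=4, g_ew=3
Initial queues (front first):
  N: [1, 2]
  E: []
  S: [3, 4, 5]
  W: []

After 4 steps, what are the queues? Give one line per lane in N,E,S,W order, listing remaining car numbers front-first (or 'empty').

Step 1 [NS]: N:car1-GO,E:wait,S:car3-GO,W:wait | queues: N=1 E=0 S=2 W=0
Step 2 [NS]: N:car2-GO,E:wait,S:car4-GO,W:wait | queues: N=0 E=0 S=1 W=0
Step 3 [NS]: N:empty,E:wait,S:car5-GO,W:wait | queues: N=0 E=0 S=0 W=0

N: empty
E: empty
S: empty
W: empty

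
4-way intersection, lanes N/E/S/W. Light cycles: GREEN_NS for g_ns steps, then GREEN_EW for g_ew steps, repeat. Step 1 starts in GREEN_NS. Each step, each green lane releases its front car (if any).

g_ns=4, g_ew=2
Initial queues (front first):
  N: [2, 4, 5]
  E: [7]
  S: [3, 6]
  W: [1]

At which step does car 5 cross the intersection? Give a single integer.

Step 1 [NS]: N:car2-GO,E:wait,S:car3-GO,W:wait | queues: N=2 E=1 S=1 W=1
Step 2 [NS]: N:car4-GO,E:wait,S:car6-GO,W:wait | queues: N=1 E=1 S=0 W=1
Step 3 [NS]: N:car5-GO,E:wait,S:empty,W:wait | queues: N=0 E=1 S=0 W=1
Step 4 [NS]: N:empty,E:wait,S:empty,W:wait | queues: N=0 E=1 S=0 W=1
Step 5 [EW]: N:wait,E:car7-GO,S:wait,W:car1-GO | queues: N=0 E=0 S=0 W=0
Car 5 crosses at step 3

3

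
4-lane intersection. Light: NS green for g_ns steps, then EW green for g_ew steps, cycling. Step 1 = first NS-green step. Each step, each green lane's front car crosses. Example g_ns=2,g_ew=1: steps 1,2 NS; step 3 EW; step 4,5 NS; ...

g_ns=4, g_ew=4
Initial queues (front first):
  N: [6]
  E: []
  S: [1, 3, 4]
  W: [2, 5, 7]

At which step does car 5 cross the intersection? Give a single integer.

Step 1 [NS]: N:car6-GO,E:wait,S:car1-GO,W:wait | queues: N=0 E=0 S=2 W=3
Step 2 [NS]: N:empty,E:wait,S:car3-GO,W:wait | queues: N=0 E=0 S=1 W=3
Step 3 [NS]: N:empty,E:wait,S:car4-GO,W:wait | queues: N=0 E=0 S=0 W=3
Step 4 [NS]: N:empty,E:wait,S:empty,W:wait | queues: N=0 E=0 S=0 W=3
Step 5 [EW]: N:wait,E:empty,S:wait,W:car2-GO | queues: N=0 E=0 S=0 W=2
Step 6 [EW]: N:wait,E:empty,S:wait,W:car5-GO | queues: N=0 E=0 S=0 W=1
Step 7 [EW]: N:wait,E:empty,S:wait,W:car7-GO | queues: N=0 E=0 S=0 W=0
Car 5 crosses at step 6

6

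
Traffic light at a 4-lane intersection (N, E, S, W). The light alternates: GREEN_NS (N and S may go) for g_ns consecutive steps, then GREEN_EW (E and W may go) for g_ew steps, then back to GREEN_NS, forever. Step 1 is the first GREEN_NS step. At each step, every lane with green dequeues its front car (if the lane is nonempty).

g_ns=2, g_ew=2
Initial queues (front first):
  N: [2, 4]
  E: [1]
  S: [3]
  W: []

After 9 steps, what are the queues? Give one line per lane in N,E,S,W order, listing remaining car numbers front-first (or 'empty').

Step 1 [NS]: N:car2-GO,E:wait,S:car3-GO,W:wait | queues: N=1 E=1 S=0 W=0
Step 2 [NS]: N:car4-GO,E:wait,S:empty,W:wait | queues: N=0 E=1 S=0 W=0
Step 3 [EW]: N:wait,E:car1-GO,S:wait,W:empty | queues: N=0 E=0 S=0 W=0

N: empty
E: empty
S: empty
W: empty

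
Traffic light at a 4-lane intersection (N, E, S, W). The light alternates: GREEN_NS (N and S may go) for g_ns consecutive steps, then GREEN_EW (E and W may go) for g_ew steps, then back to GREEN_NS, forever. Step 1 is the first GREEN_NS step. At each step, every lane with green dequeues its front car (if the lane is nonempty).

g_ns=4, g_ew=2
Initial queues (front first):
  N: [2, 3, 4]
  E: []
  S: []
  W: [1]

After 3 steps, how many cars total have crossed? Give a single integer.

Step 1 [NS]: N:car2-GO,E:wait,S:empty,W:wait | queues: N=2 E=0 S=0 W=1
Step 2 [NS]: N:car3-GO,E:wait,S:empty,W:wait | queues: N=1 E=0 S=0 W=1
Step 3 [NS]: N:car4-GO,E:wait,S:empty,W:wait | queues: N=0 E=0 S=0 W=1
Cars crossed by step 3: 3

Answer: 3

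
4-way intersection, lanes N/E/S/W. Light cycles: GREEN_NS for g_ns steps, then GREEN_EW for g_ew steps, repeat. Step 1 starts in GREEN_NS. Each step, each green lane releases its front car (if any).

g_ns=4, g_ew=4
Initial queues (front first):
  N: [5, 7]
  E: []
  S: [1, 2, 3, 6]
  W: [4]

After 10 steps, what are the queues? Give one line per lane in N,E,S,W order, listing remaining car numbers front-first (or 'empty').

Step 1 [NS]: N:car5-GO,E:wait,S:car1-GO,W:wait | queues: N=1 E=0 S=3 W=1
Step 2 [NS]: N:car7-GO,E:wait,S:car2-GO,W:wait | queues: N=0 E=0 S=2 W=1
Step 3 [NS]: N:empty,E:wait,S:car3-GO,W:wait | queues: N=0 E=0 S=1 W=1
Step 4 [NS]: N:empty,E:wait,S:car6-GO,W:wait | queues: N=0 E=0 S=0 W=1
Step 5 [EW]: N:wait,E:empty,S:wait,W:car4-GO | queues: N=0 E=0 S=0 W=0

N: empty
E: empty
S: empty
W: empty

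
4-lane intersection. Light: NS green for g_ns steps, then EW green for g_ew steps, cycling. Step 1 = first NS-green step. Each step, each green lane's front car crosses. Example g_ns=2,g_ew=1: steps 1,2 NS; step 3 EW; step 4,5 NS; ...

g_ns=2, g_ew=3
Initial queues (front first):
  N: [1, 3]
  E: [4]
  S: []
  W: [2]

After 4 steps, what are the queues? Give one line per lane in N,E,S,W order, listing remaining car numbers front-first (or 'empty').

Step 1 [NS]: N:car1-GO,E:wait,S:empty,W:wait | queues: N=1 E=1 S=0 W=1
Step 2 [NS]: N:car3-GO,E:wait,S:empty,W:wait | queues: N=0 E=1 S=0 W=1
Step 3 [EW]: N:wait,E:car4-GO,S:wait,W:car2-GO | queues: N=0 E=0 S=0 W=0

N: empty
E: empty
S: empty
W: empty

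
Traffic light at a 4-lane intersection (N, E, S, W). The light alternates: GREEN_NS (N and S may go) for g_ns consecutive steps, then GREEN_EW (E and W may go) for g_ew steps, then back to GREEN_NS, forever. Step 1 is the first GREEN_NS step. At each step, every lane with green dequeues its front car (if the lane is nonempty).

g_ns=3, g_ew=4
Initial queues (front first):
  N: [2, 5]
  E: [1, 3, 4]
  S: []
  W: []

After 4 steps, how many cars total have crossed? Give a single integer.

Answer: 3

Derivation:
Step 1 [NS]: N:car2-GO,E:wait,S:empty,W:wait | queues: N=1 E=3 S=0 W=0
Step 2 [NS]: N:car5-GO,E:wait,S:empty,W:wait | queues: N=0 E=3 S=0 W=0
Step 3 [NS]: N:empty,E:wait,S:empty,W:wait | queues: N=0 E=3 S=0 W=0
Step 4 [EW]: N:wait,E:car1-GO,S:wait,W:empty | queues: N=0 E=2 S=0 W=0
Cars crossed by step 4: 3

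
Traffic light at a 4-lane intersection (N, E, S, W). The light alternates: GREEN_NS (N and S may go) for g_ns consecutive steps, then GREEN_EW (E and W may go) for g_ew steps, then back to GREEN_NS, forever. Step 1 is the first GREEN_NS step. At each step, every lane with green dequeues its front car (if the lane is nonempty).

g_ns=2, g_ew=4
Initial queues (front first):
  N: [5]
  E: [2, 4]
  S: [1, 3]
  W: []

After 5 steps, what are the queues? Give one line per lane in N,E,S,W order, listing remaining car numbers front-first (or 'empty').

Step 1 [NS]: N:car5-GO,E:wait,S:car1-GO,W:wait | queues: N=0 E=2 S=1 W=0
Step 2 [NS]: N:empty,E:wait,S:car3-GO,W:wait | queues: N=0 E=2 S=0 W=0
Step 3 [EW]: N:wait,E:car2-GO,S:wait,W:empty | queues: N=0 E=1 S=0 W=0
Step 4 [EW]: N:wait,E:car4-GO,S:wait,W:empty | queues: N=0 E=0 S=0 W=0

N: empty
E: empty
S: empty
W: empty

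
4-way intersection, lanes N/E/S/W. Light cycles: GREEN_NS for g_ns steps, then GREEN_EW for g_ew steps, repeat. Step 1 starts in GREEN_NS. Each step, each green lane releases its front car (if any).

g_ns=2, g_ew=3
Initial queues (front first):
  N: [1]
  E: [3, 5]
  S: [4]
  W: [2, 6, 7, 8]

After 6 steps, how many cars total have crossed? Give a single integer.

Step 1 [NS]: N:car1-GO,E:wait,S:car4-GO,W:wait | queues: N=0 E=2 S=0 W=4
Step 2 [NS]: N:empty,E:wait,S:empty,W:wait | queues: N=0 E=2 S=0 W=4
Step 3 [EW]: N:wait,E:car3-GO,S:wait,W:car2-GO | queues: N=0 E=1 S=0 W=3
Step 4 [EW]: N:wait,E:car5-GO,S:wait,W:car6-GO | queues: N=0 E=0 S=0 W=2
Step 5 [EW]: N:wait,E:empty,S:wait,W:car7-GO | queues: N=0 E=0 S=0 W=1
Step 6 [NS]: N:empty,E:wait,S:empty,W:wait | queues: N=0 E=0 S=0 W=1
Cars crossed by step 6: 7

Answer: 7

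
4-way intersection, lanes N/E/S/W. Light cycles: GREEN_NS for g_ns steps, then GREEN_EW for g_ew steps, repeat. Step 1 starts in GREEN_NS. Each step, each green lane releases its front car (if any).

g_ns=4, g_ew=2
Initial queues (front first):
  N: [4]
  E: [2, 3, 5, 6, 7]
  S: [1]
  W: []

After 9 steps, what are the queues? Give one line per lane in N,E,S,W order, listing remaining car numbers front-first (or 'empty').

Step 1 [NS]: N:car4-GO,E:wait,S:car1-GO,W:wait | queues: N=0 E=5 S=0 W=0
Step 2 [NS]: N:empty,E:wait,S:empty,W:wait | queues: N=0 E=5 S=0 W=0
Step 3 [NS]: N:empty,E:wait,S:empty,W:wait | queues: N=0 E=5 S=0 W=0
Step 4 [NS]: N:empty,E:wait,S:empty,W:wait | queues: N=0 E=5 S=0 W=0
Step 5 [EW]: N:wait,E:car2-GO,S:wait,W:empty | queues: N=0 E=4 S=0 W=0
Step 6 [EW]: N:wait,E:car3-GO,S:wait,W:empty | queues: N=0 E=3 S=0 W=0
Step 7 [NS]: N:empty,E:wait,S:empty,W:wait | queues: N=0 E=3 S=0 W=0
Step 8 [NS]: N:empty,E:wait,S:empty,W:wait | queues: N=0 E=3 S=0 W=0
Step 9 [NS]: N:empty,E:wait,S:empty,W:wait | queues: N=0 E=3 S=0 W=0

N: empty
E: 5 6 7
S: empty
W: empty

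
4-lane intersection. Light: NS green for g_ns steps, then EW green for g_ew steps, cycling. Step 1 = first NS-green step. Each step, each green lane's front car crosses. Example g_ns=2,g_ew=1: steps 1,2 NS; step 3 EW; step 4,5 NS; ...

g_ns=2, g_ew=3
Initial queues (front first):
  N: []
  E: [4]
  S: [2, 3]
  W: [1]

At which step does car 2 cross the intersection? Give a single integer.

Step 1 [NS]: N:empty,E:wait,S:car2-GO,W:wait | queues: N=0 E=1 S=1 W=1
Step 2 [NS]: N:empty,E:wait,S:car3-GO,W:wait | queues: N=0 E=1 S=0 W=1
Step 3 [EW]: N:wait,E:car4-GO,S:wait,W:car1-GO | queues: N=0 E=0 S=0 W=0
Car 2 crosses at step 1

1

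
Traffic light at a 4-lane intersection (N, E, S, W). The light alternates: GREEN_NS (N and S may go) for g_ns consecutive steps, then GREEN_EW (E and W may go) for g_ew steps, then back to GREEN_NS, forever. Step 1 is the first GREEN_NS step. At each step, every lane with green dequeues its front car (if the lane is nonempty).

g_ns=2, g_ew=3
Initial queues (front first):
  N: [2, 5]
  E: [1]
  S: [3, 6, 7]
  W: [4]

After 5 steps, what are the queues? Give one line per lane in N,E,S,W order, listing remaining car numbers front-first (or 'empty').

Step 1 [NS]: N:car2-GO,E:wait,S:car3-GO,W:wait | queues: N=1 E=1 S=2 W=1
Step 2 [NS]: N:car5-GO,E:wait,S:car6-GO,W:wait | queues: N=0 E=1 S=1 W=1
Step 3 [EW]: N:wait,E:car1-GO,S:wait,W:car4-GO | queues: N=0 E=0 S=1 W=0
Step 4 [EW]: N:wait,E:empty,S:wait,W:empty | queues: N=0 E=0 S=1 W=0
Step 5 [EW]: N:wait,E:empty,S:wait,W:empty | queues: N=0 E=0 S=1 W=0

N: empty
E: empty
S: 7
W: empty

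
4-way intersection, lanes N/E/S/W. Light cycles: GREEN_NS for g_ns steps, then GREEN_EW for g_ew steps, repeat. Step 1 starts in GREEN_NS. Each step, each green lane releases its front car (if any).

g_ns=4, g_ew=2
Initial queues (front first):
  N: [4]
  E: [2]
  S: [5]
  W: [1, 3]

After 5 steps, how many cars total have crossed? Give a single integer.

Answer: 4

Derivation:
Step 1 [NS]: N:car4-GO,E:wait,S:car5-GO,W:wait | queues: N=0 E=1 S=0 W=2
Step 2 [NS]: N:empty,E:wait,S:empty,W:wait | queues: N=0 E=1 S=0 W=2
Step 3 [NS]: N:empty,E:wait,S:empty,W:wait | queues: N=0 E=1 S=0 W=2
Step 4 [NS]: N:empty,E:wait,S:empty,W:wait | queues: N=0 E=1 S=0 W=2
Step 5 [EW]: N:wait,E:car2-GO,S:wait,W:car1-GO | queues: N=0 E=0 S=0 W=1
Cars crossed by step 5: 4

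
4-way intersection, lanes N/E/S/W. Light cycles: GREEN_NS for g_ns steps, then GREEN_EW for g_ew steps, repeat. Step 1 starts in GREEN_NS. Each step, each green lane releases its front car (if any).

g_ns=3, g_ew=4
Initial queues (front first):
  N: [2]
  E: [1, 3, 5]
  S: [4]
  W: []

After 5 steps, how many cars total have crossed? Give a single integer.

Answer: 4

Derivation:
Step 1 [NS]: N:car2-GO,E:wait,S:car4-GO,W:wait | queues: N=0 E=3 S=0 W=0
Step 2 [NS]: N:empty,E:wait,S:empty,W:wait | queues: N=0 E=3 S=0 W=0
Step 3 [NS]: N:empty,E:wait,S:empty,W:wait | queues: N=0 E=3 S=0 W=0
Step 4 [EW]: N:wait,E:car1-GO,S:wait,W:empty | queues: N=0 E=2 S=0 W=0
Step 5 [EW]: N:wait,E:car3-GO,S:wait,W:empty | queues: N=0 E=1 S=0 W=0
Cars crossed by step 5: 4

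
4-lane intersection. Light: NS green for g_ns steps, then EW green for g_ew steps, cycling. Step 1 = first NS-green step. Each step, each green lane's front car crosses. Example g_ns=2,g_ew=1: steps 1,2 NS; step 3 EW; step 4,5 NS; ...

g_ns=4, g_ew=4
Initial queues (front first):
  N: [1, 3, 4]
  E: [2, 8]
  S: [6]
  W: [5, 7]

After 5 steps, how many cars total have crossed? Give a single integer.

Answer: 6

Derivation:
Step 1 [NS]: N:car1-GO,E:wait,S:car6-GO,W:wait | queues: N=2 E=2 S=0 W=2
Step 2 [NS]: N:car3-GO,E:wait,S:empty,W:wait | queues: N=1 E=2 S=0 W=2
Step 3 [NS]: N:car4-GO,E:wait,S:empty,W:wait | queues: N=0 E=2 S=0 W=2
Step 4 [NS]: N:empty,E:wait,S:empty,W:wait | queues: N=0 E=2 S=0 W=2
Step 5 [EW]: N:wait,E:car2-GO,S:wait,W:car5-GO | queues: N=0 E=1 S=0 W=1
Cars crossed by step 5: 6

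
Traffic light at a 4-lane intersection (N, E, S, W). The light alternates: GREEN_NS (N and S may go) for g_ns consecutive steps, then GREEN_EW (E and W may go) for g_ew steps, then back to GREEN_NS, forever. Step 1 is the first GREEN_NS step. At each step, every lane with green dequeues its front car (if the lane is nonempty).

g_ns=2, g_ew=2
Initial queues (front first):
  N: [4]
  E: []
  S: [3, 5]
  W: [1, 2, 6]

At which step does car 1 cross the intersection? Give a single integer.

Step 1 [NS]: N:car4-GO,E:wait,S:car3-GO,W:wait | queues: N=0 E=0 S=1 W=3
Step 2 [NS]: N:empty,E:wait,S:car5-GO,W:wait | queues: N=0 E=0 S=0 W=3
Step 3 [EW]: N:wait,E:empty,S:wait,W:car1-GO | queues: N=0 E=0 S=0 W=2
Step 4 [EW]: N:wait,E:empty,S:wait,W:car2-GO | queues: N=0 E=0 S=0 W=1
Step 5 [NS]: N:empty,E:wait,S:empty,W:wait | queues: N=0 E=0 S=0 W=1
Step 6 [NS]: N:empty,E:wait,S:empty,W:wait | queues: N=0 E=0 S=0 W=1
Step 7 [EW]: N:wait,E:empty,S:wait,W:car6-GO | queues: N=0 E=0 S=0 W=0
Car 1 crosses at step 3

3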